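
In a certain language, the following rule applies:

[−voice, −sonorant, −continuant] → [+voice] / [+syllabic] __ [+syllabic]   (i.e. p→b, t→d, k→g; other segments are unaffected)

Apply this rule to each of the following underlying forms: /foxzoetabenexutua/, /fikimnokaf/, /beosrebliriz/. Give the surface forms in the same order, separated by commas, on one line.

/foxzoetabenexutua/: /t/ is a voiceless stop between vowels /e/ and /a/, so it voices to [d]. /t/ is a voiceless stop between vowels /u/ and /u/, so it voices to [d]. → [foxzoedabenexudua].
/fikimnokaf/: /k/ is a voiceless stop between vowels /i/ and /i/, so it voices to [g]. /k/ is a voiceless stop between vowels /o/ and /a/, so it voices to [g]. → [figimnogaf].
/beosrebliriz/: the rule's environment is not met; surfaces unchanged as [beosrebliriz].

foxzoedabenexudua, figimnogaf, beosrebliriz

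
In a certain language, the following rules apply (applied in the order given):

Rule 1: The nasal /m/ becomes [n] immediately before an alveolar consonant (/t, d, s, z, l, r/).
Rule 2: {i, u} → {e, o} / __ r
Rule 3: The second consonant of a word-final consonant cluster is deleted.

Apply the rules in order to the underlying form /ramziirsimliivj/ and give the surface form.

ranziersinliiv

Rule 1 (nasal place assimilation): /m/ precedes the alveolar consonant /z/, so it assimilates in place to [n]. /m/ precedes the alveolar consonant /l/, so it assimilates in place to [n]. /ramziirsimliivj/ → ranziirsinliivj.
Rule 2 (pre-rhotic lowering): /i/ is a high vowel immediately before /r/, so it lowers to [e]. /ranziirsinliivj/ → ranziersinliivj.
Rule 3 (final cluster simplification): /j/ is the second consonant of a word-final cluster /vj/, so it deletes. /ranziersinliivj/ → ranziersinliiv.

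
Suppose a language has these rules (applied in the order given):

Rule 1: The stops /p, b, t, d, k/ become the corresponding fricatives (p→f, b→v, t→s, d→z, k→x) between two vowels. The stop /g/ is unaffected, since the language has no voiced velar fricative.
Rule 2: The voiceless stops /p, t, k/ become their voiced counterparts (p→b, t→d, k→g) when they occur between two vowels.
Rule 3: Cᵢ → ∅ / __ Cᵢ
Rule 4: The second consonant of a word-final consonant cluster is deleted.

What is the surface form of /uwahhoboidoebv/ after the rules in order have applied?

uwahovoizoeb

Rule 1 (intervocalic spirantization): /b/ is a stop between vowels /o/ and /o/, so it spirantizes to the fricative [v]. /d/ is a stop between vowels /i/ and /o/, so it spirantizes to the fricative [z]. /uwahhoboidoebv/ → uwahhovoizoebv.
Rule 2 (intervocalic voicing): no segment meets the environment; /uwahhovoizoebv/ is unchanged.
Rule 3 (degemination): /hh/ is a geminate; the first /h/ deletes. /uwahhovoizoebv/ → uwahovoizoebv.
Rule 4 (final cluster simplification): /v/ is the second consonant of a word-final cluster /bv/, so it deletes. /uwahovoizoebv/ → uwahovoizoeb.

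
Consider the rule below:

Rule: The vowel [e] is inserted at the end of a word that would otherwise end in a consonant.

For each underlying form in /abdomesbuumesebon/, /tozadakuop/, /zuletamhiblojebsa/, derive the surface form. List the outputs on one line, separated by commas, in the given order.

/abdomesbuumesebon/: the form ends in the consonant /n/, so [e] is inserted word-finally. → [abdomesbuumesebone].
/tozadakuop/: the form ends in the consonant /p/, so [e] is inserted word-finally. → [tozadakuope].
/zuletamhiblojebsa/: the rule's environment is not met; surfaces unchanged as [zuletamhiblojebsa].

abdomesbuumesebone, tozadakuope, zuletamhiblojebsa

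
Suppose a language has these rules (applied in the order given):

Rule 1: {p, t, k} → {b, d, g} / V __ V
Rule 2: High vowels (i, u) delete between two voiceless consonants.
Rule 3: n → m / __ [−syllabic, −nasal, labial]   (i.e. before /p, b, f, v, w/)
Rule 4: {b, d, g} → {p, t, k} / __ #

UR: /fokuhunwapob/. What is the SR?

Rule 1 (intervocalic voicing): /k/ is a voiceless stop between vowels /o/ and /u/, so it voices to [g]. /p/ is a voiceless stop between vowels /a/ and /o/, so it voices to [b]. /fokuhunwapob/ → foguhunwabob.
Rule 2 (high vowel syncope): no segment meets the environment; /foguhunwabob/ is unchanged.
Rule 3 (nasal place assimilation): /n/ precedes the labial consonant /w/, so it assimilates in place to [m]. /foguhunwabob/ → foguhumwabob.
Rule 4 (final devoicing): /b/ is a voiced stop in word-final position, so it devoices to [p]. /foguhumwabob/ → foguhumwabop.

foguhumwabop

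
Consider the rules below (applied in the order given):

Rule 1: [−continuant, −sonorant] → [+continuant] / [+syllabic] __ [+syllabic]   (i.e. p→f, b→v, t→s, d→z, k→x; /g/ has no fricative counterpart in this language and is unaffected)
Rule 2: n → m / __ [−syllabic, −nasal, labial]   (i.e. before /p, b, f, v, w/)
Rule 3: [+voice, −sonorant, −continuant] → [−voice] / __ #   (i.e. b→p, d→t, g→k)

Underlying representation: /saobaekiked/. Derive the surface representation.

saovaexixet

Rule 1 (intervocalic spirantization): /b/ is a stop between vowels /o/ and /a/, so it spirantizes to the fricative [v]. /k/ is a stop between vowels /e/ and /i/, so it spirantizes to the fricative [x]. /k/ is a stop between vowels /i/ and /e/, so it spirantizes to the fricative [x]. /saobaekiked/ → saovaexixed.
Rule 2 (nasal place assimilation): no segment meets the environment; /saovaexixed/ is unchanged.
Rule 3 (final devoicing): /d/ is a voiced stop in word-final position, so it devoices to [t]. /saovaexixed/ → saovaexixet.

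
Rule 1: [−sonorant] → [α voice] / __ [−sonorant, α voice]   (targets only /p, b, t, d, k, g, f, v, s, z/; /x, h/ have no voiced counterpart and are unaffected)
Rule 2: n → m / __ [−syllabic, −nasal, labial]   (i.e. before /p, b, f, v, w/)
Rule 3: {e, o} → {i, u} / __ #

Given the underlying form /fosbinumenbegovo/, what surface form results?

fozbinumembegovu

Rule 1 (regressive voicing assimilation): /s/ precedes the voiced obstruent /b/, so it voices to [z] by assimilation. /fosbinumenbegovo/ → fozbinumenbegovo.
Rule 2 (nasal place assimilation): /n/ precedes the labial consonant /b/, so it assimilates in place to [m]. /fozbinumenbegovo/ → fozbinumembegovo.
Rule 3 (final vowel raising): /o/ is a mid vowel in word-final position, so it raises to [u]. /fozbinumembegovo/ → fozbinumembegovu.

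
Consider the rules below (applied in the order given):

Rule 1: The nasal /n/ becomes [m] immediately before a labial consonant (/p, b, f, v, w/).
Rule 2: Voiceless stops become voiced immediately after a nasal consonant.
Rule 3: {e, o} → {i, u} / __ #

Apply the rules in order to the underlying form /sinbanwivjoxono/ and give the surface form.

Rule 1 (nasal place assimilation): /n/ precedes the labial consonant /b/, so it assimilates in place to [m]. /n/ precedes the labial consonant /w/, so it assimilates in place to [m]. /sinbanwivjoxono/ → simbamwivjoxono.
Rule 2 (post-nasal voicing): no segment meets the environment; /simbamwivjoxono/ is unchanged.
Rule 3 (final vowel raising): /o/ is a mid vowel in word-final position, so it raises to [u]. /simbamwivjoxono/ → simbamwivjoxonu.

simbamwivjoxonu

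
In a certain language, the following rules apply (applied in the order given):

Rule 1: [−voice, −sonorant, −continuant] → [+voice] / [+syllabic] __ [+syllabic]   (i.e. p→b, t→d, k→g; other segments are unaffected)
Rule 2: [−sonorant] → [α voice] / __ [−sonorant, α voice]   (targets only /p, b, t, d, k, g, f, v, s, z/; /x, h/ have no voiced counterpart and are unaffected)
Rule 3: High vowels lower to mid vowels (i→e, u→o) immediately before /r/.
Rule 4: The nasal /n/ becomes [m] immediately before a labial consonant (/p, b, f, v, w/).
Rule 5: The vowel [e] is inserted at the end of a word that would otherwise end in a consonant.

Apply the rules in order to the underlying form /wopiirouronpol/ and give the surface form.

wobieroorompole

Rule 1 (intervocalic voicing): /p/ is a voiceless stop between vowels /o/ and /i/, so it voices to [b]. /wopiirouronpol/ → wobiirouronpol.
Rule 2 (regressive voicing assimilation): no segment meets the environment; /wobiirouronpol/ is unchanged.
Rule 3 (pre-rhotic lowering): /i/ is a high vowel immediately before /r/, so it lowers to [e]. /u/ is a high vowel immediately before /r/, so it lowers to [o]. /wobiirouronpol/ → wobierooronpol.
Rule 4 (nasal place assimilation): /n/ precedes the labial consonant /p/, so it assimilates in place to [m]. /wobierooronpol/ → wobieroorompol.
Rule 5 (final e-epenthesis): the form ends in the consonant /l/, so [e] is inserted word-finally. /wobieroorompol/ → wobieroorompole.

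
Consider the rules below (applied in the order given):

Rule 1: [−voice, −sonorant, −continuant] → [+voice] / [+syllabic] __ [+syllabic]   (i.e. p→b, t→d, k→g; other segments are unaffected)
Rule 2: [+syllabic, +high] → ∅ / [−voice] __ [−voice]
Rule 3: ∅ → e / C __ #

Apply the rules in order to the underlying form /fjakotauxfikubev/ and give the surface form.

fjagodauxfigubeve

Rule 1 (intervocalic voicing): /k/ is a voiceless stop between vowels /a/ and /o/, so it voices to [g]. /t/ is a voiceless stop between vowels /o/ and /a/, so it voices to [d]. /k/ is a voiceless stop between vowels /i/ and /u/, so it voices to [g]. /fjakotauxfikubev/ → fjagodauxfigubev.
Rule 2 (high vowel syncope): no segment meets the environment; /fjagodauxfigubev/ is unchanged.
Rule 3 (final e-epenthesis): the form ends in the consonant /v/, so [e] is inserted word-finally. /fjagodauxfigubev/ → fjagodauxfigubeve.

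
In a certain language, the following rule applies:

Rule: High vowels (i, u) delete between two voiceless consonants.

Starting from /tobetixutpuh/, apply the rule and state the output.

/i/ is a high vowel flanked by voiceless consonants /t/ and /x/, so it deletes.
/u/ is a high vowel flanked by voiceless consonants /x/ and /t/, so it deletes.
/u/ is a high vowel flanked by voiceless consonants /p/ and /h/, so it deletes.
Surface form: [tobetxtph].

tobetxtph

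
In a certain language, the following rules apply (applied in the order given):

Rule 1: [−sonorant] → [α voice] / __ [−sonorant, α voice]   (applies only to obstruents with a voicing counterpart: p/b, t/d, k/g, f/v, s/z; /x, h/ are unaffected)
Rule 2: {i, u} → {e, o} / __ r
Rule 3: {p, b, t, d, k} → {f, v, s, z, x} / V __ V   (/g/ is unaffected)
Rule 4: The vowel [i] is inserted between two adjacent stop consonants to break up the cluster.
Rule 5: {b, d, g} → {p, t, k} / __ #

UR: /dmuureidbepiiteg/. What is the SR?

Rule 1 (regressive voicing assimilation): no segment meets the environment; /dmuureidbepiiteg/ is unchanged.
Rule 2 (pre-rhotic lowering): /u/ is a high vowel immediately before /r/, so it lowers to [o]. /dmuureidbepiiteg/ → dmuoreidbepiiteg.
Rule 3 (intervocalic spirantization): /p/ is a stop between vowels /e/ and /i/, so it spirantizes to the fricative [f]. /t/ is a stop between vowels /i/ and /e/, so it spirantizes to the fricative [s]. /dmuoreidbepiiteg/ → dmuoreidbefiiseg.
Rule 4 (stop-cluster i-epenthesis): /d/ and /b/ form a stop–stop cluster, so [i] is inserted between them. /dmuoreidbefiiseg/ → dmuoreidibefiiseg.
Rule 5 (final devoicing): /g/ is a voiced stop in word-final position, so it devoices to [k]. /dmuoreidibefiiseg/ → dmuoreidibefiisek.

dmuoreidibefiisek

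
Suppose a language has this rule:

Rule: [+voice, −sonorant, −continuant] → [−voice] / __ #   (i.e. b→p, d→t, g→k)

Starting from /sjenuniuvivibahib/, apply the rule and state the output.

sjenuniuvivibahip

/b/ is a voiced stop in word-final position, so it devoices to [p].
The other instance of /b/ does not occur in the required environment and remains unchanged.
Surface form: [sjenuniuvivibahip].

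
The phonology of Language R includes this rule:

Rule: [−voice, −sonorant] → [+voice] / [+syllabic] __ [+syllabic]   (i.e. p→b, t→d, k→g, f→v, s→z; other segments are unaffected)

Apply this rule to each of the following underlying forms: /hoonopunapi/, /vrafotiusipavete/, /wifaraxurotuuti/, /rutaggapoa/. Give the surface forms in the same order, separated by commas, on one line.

hoonobunabi, vravodiuzibavede, wivaraxuroduudi, rudaggaboa

/hoonopunapi/: /p/ is a voiceless obstruent between vowels /o/ and /u/, so it voices to [b]. /p/ is a voiceless obstruent between vowels /a/ and /i/, so it voices to [b]. → [hoonobunabi].
/vrafotiusipavete/: /f/ is a voiceless obstruent between vowels /a/ and /o/, so it voices to [v]. /t/ is a voiceless obstruent between vowels /o/ and /i/, so it voices to [d]. /s/ is a voiceless obstruent between vowels /u/ and /i/, so it voices to [z]. /p/ is a voiceless obstruent between vowels /i/ and /a/, so it voices to [b]. /t/ is a voiceless obstruent between vowels /e/ and /e/, so it voices to [d]. → [vravodiuzibavede].
/wifaraxurotuuti/: /f/ is a voiceless obstruent between vowels /i/ and /a/, so it voices to [v]. /t/ is a voiceless obstruent between vowels /o/ and /u/, so it voices to [d]. /t/ is a voiceless obstruent between vowels /u/ and /i/, so it voices to [d]. → [wivaraxuroduudi].
/rutaggapoa/: /t/ is a voiceless obstruent between vowels /u/ and /a/, so it voices to [d]. /p/ is a voiceless obstruent between vowels /a/ and /o/, so it voices to [b]. → [rudaggaboa].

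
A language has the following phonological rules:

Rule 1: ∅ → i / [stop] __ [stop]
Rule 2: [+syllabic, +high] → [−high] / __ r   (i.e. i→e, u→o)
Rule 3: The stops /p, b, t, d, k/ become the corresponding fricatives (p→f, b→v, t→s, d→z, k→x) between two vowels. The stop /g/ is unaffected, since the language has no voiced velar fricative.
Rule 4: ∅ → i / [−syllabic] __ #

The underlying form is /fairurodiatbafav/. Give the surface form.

faeroroziasivafavi

Rule 1 (stop-cluster i-epenthesis): /t/ and /b/ form a stop–stop cluster, so [i] is inserted between them. /fairurodiatbafav/ → fairurodiatibafav.
Rule 2 (pre-rhotic lowering): /i/ is a high vowel immediately before /r/, so it lowers to [e]. /u/ is a high vowel immediately before /r/, so it lowers to [o]. /fairurodiatibafav/ → faerorodiatibafav.
Rule 3 (intervocalic spirantization): /d/ is a stop between vowels /o/ and /i/, so it spirantizes to the fricative [z]. /t/ is a stop between vowels /a/ and /i/, so it spirantizes to the fricative [s]. /b/ is a stop between vowels /i/ and /a/, so it spirantizes to the fricative [v]. /faerorodiatibafav/ → faeroroziasivafav.
Rule 4 (final i-epenthesis): the form ends in the consonant /v/, so [i] is inserted word-finally. /faeroroziasivafav/ → faeroroziasivafavi.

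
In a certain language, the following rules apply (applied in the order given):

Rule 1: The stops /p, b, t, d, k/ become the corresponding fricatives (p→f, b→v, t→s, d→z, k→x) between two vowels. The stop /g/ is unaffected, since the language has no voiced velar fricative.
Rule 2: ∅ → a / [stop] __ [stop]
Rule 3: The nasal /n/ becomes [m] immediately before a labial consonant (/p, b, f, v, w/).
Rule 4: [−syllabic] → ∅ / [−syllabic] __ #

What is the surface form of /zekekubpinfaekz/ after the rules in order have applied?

Rule 1 (intervocalic spirantization): /k/ is a stop between vowels /e/ and /e/, so it spirantizes to the fricative [x]. /k/ is a stop between vowels /e/ and /u/, so it spirantizes to the fricative [x]. /zekekubpinfaekz/ → zexexubpinfaekz.
Rule 2 (stop-cluster a-epenthesis): /b/ and /p/ form a stop–stop cluster, so [a] is inserted between them. /zexexubpinfaekz/ → zexexubapinfaekz.
Rule 3 (nasal place assimilation): /n/ precedes the labial consonant /f/, so it assimilates in place to [m]. /zexexubapinfaekz/ → zexexubapimfaekz.
Rule 4 (final cluster simplification): /z/ is the second consonant of a word-final cluster /kz/, so it deletes. /zexexubapimfaekz/ → zexexubapimfaek.

zexexubapimfaek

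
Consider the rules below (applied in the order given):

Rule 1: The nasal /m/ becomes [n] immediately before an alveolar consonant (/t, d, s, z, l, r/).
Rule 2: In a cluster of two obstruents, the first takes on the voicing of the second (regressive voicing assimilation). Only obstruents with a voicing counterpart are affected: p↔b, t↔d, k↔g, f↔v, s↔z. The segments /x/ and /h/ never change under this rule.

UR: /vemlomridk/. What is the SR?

venlonritk

Rule 1 (nasal place assimilation): /m/ precedes the alveolar consonant /l/, so it assimilates in place to [n]. /m/ precedes the alveolar consonant /r/, so it assimilates in place to [n]. /vemlomridk/ → venlonridk.
Rule 2 (regressive voicing assimilation): /d/ precedes the voiceless obstruent /k/, so it devoices to [t] by assimilation. /venlonridk/ → venlonritk.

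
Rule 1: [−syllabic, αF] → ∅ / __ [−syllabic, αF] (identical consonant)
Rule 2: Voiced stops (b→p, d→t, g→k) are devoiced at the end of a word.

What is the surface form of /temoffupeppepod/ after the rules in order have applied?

temofupepepot

Rule 1 (degemination): /ff/ is a geminate; the first /f/ deletes. /pp/ is a geminate; the first /p/ deletes. /temoffupeppepod/ → temofupepepod.
Rule 2 (final devoicing): /d/ is a voiced stop in word-final position, so it devoices to [t]. /temofupepepod/ → temofupepepot.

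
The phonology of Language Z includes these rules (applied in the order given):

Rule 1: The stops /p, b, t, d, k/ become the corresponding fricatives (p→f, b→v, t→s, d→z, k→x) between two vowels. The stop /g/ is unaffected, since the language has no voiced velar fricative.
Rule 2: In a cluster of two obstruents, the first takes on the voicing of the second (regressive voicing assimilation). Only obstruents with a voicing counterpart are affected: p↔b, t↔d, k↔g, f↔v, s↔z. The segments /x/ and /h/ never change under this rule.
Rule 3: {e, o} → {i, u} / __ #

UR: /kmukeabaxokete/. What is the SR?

Rule 1 (intervocalic spirantization): /k/ is a stop between vowels /u/ and /e/, so it spirantizes to the fricative [x]. /b/ is a stop between vowels /a/ and /a/, so it spirantizes to the fricative [v]. /k/ is a stop between vowels /o/ and /e/, so it spirantizes to the fricative [x]. /t/ is a stop between vowels /e/ and /e/, so it spirantizes to the fricative [s]. /kmukeabaxokete/ → kmuxeavaxoxese.
Rule 2 (regressive voicing assimilation): no segment meets the environment; /kmuxeavaxoxese/ is unchanged.
Rule 3 (final vowel raising): /e/ is a mid vowel in word-final position, so it raises to [i]. /kmuxeavaxoxese/ → kmuxeavaxoxesi.

kmuxeavaxoxesi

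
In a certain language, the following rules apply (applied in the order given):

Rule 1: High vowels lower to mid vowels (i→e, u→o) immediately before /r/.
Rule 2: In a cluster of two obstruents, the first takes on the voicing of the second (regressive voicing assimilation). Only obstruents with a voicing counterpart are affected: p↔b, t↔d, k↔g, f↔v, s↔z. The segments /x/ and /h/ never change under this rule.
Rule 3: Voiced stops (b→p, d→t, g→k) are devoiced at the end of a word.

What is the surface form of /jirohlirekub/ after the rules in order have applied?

Rule 1 (pre-rhotic lowering): /i/ is a high vowel immediately before /r/, so it lowers to [e]. /i/ is a high vowel immediately before /r/, so it lowers to [e]. /jirohlirekub/ → jerohlerekub.
Rule 2 (regressive voicing assimilation): no segment meets the environment; /jerohlerekub/ is unchanged.
Rule 3 (final devoicing): /b/ is a voiced stop in word-final position, so it devoices to [p]. /jerohlerekub/ → jerohlerekup.

jerohlerekup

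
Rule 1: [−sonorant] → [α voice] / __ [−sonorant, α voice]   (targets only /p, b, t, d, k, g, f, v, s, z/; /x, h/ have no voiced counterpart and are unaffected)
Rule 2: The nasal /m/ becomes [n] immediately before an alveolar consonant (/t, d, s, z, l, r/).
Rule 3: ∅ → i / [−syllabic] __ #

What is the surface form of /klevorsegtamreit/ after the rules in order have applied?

klevorsektanreiti

Rule 1 (regressive voicing assimilation): /g/ precedes the voiceless obstruent /t/, so it devoices to [k] by assimilation. /klevorsegtamreit/ → klevorsektamreit.
Rule 2 (nasal place assimilation): /m/ precedes the alveolar consonant /r/, so it assimilates in place to [n]. /klevorsektamreit/ → klevorsektanreit.
Rule 3 (final i-epenthesis): the form ends in the consonant /t/, so [i] is inserted word-finally. /klevorsektanreit/ → klevorsektanreiti.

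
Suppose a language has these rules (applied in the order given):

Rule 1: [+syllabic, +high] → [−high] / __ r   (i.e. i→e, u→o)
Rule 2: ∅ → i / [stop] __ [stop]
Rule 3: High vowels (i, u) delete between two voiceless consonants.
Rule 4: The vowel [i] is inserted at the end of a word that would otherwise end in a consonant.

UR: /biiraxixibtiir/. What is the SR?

Rule 1 (pre-rhotic lowering): /i/ is a high vowel immediately before /r/, so it lowers to [e]. /i/ is a high vowel immediately before /r/, so it lowers to [e]. /biiraxixibtiir/ → bieraxixibtier.
Rule 2 (stop-cluster i-epenthesis): /b/ and /t/ form a stop–stop cluster, so [i] is inserted between them. /bieraxixibtier/ → bieraxixibitier.
Rule 3 (high vowel syncope): /i/ is a high vowel flanked by voiceless consonants /x/ and /x/, so it deletes. /bieraxixibitier/ → bieraxxibitier.
Rule 4 (final i-epenthesis): the form ends in the consonant /r/, so [i] is inserted word-finally. /bieraxxibitier/ → bieraxxibitieri.

bieraxxibitieri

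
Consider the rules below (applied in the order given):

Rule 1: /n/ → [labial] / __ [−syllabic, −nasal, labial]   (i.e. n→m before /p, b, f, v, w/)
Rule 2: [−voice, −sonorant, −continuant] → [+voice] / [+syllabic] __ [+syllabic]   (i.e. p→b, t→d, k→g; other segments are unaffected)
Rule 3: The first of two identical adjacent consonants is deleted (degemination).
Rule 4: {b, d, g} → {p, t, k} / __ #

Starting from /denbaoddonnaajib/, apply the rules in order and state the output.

Rule 1 (nasal place assimilation): /n/ precedes the labial consonant /b/, so it assimilates in place to [m]. /denbaoddonnaajib/ → dembaoddonnaajib.
Rule 2 (intervocalic voicing): no segment meets the environment; /dembaoddonnaajib/ is unchanged.
Rule 3 (degemination): /dd/ is a geminate; the first /d/ deletes. /nn/ is a geminate; the first /n/ deletes. /dembaoddonnaajib/ → dembaodonaajib.
Rule 4 (final devoicing): /b/ is a voiced stop in word-final position, so it devoices to [p]. /dembaodonaajib/ → dembaodonaajip.

dembaodonaajip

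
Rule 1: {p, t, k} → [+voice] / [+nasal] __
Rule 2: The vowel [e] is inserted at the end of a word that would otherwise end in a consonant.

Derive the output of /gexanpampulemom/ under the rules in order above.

Rule 1 (post-nasal voicing): /p/ is a voiceless stop immediately after the nasal /n/, so it voices to [b]. /p/ is a voiceless stop immediately after the nasal /m/, so it voices to [b]. /gexanpampulemom/ → gexanbambulemom.
Rule 2 (final e-epenthesis): the form ends in the consonant /m/, so [e] is inserted word-finally. /gexanbambulemom/ → gexanbambulemome.

gexanbambulemome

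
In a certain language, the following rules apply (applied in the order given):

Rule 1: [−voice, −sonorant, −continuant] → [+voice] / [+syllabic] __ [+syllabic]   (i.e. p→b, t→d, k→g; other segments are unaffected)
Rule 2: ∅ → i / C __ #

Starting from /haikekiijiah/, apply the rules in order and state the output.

haigegiijiahi

Rule 1 (intervocalic voicing): /k/ is a voiceless stop between vowels /i/ and /e/, so it voices to [g]. /k/ is a voiceless stop between vowels /e/ and /i/, so it voices to [g]. /haikekiijiah/ → haigegiijiah.
Rule 2 (final i-epenthesis): the form ends in the consonant /h/, so [i] is inserted word-finally. /haigegiijiah/ → haigegiijiahi.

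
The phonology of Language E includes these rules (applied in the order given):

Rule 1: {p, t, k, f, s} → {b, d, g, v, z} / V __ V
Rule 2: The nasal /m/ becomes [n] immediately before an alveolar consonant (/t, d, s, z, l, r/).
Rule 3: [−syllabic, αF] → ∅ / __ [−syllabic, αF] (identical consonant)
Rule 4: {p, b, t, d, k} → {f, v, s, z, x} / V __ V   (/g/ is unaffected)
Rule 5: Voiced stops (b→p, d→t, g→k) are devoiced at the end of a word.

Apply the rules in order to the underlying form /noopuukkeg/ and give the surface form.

noovuuxek

Rule 1 (intervocalic voicing): /p/ is a voiceless obstruent between vowels /o/ and /u/, so it voices to [b]. /noopuukkeg/ → noobuukkeg.
Rule 2 (nasal place assimilation): no segment meets the environment; /noobuukkeg/ is unchanged.
Rule 3 (degemination): /kk/ is a geminate; the first /k/ deletes. /noobuukkeg/ → noobuukeg.
Rule 4 (intervocalic spirantization): /b/ is a stop between vowels /o/ and /u/, so it spirantizes to the fricative [v]. /k/ is a stop between vowels /u/ and /e/, so it spirantizes to the fricative [x]. /noobuukeg/ → noovuuxeg.
Rule 5 (final devoicing): /g/ is a voiced stop in word-final position, so it devoices to [k]. /noovuuxeg/ → noovuuxek.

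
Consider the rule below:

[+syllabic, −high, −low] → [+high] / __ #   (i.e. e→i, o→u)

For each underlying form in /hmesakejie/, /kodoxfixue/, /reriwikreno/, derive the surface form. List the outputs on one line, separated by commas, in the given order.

hmesakejii, kodoxfixui, reriwikrenu

/hmesakejie/: /e/ is a mid vowel in word-final position, so it raises to [i]. → [hmesakejii].
/kodoxfixue/: /e/ is a mid vowel in word-final position, so it raises to [i]. → [kodoxfixui].
/reriwikreno/: /o/ is a mid vowel in word-final position, so it raises to [u]. → [reriwikrenu].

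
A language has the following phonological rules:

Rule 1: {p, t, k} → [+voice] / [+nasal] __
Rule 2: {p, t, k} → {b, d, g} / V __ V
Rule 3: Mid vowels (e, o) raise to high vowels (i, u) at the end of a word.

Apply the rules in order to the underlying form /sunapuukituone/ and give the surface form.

sunabuugiduoni

Rule 1 (post-nasal voicing): no segment meets the environment; /sunapuukituone/ is unchanged.
Rule 2 (intervocalic voicing): /p/ is a voiceless stop between vowels /a/ and /u/, so it voices to [b]. /k/ is a voiceless stop between vowels /u/ and /i/, so it voices to [g]. /t/ is a voiceless stop between vowels /i/ and /u/, so it voices to [d]. /sunapuukituone/ → sunabuugiduone.
Rule 3 (final vowel raising): /e/ is a mid vowel in word-final position, so it raises to [i]. /sunabuugiduone/ → sunabuugiduoni.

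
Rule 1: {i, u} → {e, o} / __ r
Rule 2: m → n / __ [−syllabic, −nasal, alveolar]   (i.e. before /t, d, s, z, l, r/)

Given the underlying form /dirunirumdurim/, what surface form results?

Rule 1 (pre-rhotic lowering): /i/ is a high vowel immediately before /r/, so it lowers to [e]. /i/ is a high vowel immediately before /r/, so it lowers to [e]. /u/ is a high vowel immediately before /r/, so it lowers to [o]. /dirunirumdurim/ → derunerumdorim.
Rule 2 (nasal place assimilation): /m/ precedes the alveolar consonant /d/, so it assimilates in place to [n]. /derunerumdorim/ → derunerundorim.

derunerundorim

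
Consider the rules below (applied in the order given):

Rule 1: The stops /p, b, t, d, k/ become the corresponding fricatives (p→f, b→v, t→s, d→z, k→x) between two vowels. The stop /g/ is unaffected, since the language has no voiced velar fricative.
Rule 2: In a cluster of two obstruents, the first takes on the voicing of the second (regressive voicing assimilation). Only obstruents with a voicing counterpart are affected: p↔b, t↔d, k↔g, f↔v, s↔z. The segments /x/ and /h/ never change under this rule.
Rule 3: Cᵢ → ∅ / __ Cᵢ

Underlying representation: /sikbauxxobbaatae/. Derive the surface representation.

Rule 1 (intervocalic spirantization): /t/ is a stop between vowels /a/ and /a/, so it spirantizes to the fricative [s]. /sikbauxxobbaatae/ → sikbauxxobbaasae.
Rule 2 (regressive voicing assimilation): /k/ precedes the voiced obstruent /b/, so it voices to [g] by assimilation. /sikbauxxobbaasae/ → sigbauxxobbaasae.
Rule 3 (degemination): /xx/ is a geminate; the first /x/ deletes. /bb/ is a geminate; the first /b/ deletes. /sigbauxxobbaasae/ → sigbauxobaasae.

sigbauxobaasae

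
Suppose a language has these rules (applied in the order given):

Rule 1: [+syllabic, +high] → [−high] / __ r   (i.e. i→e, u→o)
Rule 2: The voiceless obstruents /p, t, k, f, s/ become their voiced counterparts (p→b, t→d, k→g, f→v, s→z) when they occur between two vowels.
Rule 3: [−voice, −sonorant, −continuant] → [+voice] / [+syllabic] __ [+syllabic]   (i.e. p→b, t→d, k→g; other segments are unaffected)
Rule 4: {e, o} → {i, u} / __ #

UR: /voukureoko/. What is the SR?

vougoreogu

Rule 1 (pre-rhotic lowering): /u/ is a high vowel immediately before /r/, so it lowers to [o]. /voukureoko/ → voukoreoko.
Rule 2 (intervocalic voicing): /k/ is a voiceless obstruent between vowels /u/ and /o/, so it voices to [g]. /k/ is a voiceless obstruent between vowels /o/ and /o/, so it voices to [g]. /voukoreoko/ → vougoreogo.
Rule 3 (intervocalic voicing): no segment meets the environment; /vougoreogo/ is unchanged.
Rule 4 (final vowel raising): /o/ is a mid vowel in word-final position, so it raises to [u]. /vougoreogo/ → vougoreogu.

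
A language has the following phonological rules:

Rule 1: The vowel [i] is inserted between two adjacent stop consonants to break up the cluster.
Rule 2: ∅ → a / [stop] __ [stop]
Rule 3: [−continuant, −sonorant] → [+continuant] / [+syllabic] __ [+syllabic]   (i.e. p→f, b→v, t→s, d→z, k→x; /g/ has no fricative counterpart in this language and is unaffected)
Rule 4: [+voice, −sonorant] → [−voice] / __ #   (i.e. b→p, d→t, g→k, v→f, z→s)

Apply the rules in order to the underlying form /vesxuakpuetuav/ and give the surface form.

vesxuaxifuesuaf

Rule 1 (stop-cluster i-epenthesis): /k/ and /p/ form a stop–stop cluster, so [i] is inserted between them. /vesxuakpuetuav/ → vesxuakipuetuav.
Rule 2 (stop-cluster a-epenthesis): no segment meets the environment; /vesxuakipuetuav/ is unchanged.
Rule 3 (intervocalic spirantization): /k/ is a stop between vowels /a/ and /i/, so it spirantizes to the fricative [x]. /p/ is a stop between vowels /i/ and /u/, so it spirantizes to the fricative [f]. /t/ is a stop between vowels /e/ and /u/, so it spirantizes to the fricative [s]. /vesxuakipuetuav/ → vesxuaxifuesuav.
Rule 4 (final devoicing): /v/ is a voiced obstruent in word-final position, so it devoices to [f]. /vesxuaxifuesuav/ → vesxuaxifuesuaf.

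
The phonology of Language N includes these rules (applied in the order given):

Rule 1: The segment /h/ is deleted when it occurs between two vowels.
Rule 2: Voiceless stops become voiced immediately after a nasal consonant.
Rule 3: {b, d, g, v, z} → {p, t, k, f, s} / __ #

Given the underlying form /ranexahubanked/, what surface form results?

ranexaubanget

Rule 1 (intervocalic h-deletion): /h/ occurs between vowels /a/ and /u/, so it deletes. /ranexahubanked/ → ranexaubanked.
Rule 2 (post-nasal voicing): /k/ is a voiceless stop immediately after the nasal /n/, so it voices to [g]. /ranexaubanked/ → ranexaubanged.
Rule 3 (final devoicing): /d/ is a voiced obstruent in word-final position, so it devoices to [t]. /ranexaubanged/ → ranexaubanget.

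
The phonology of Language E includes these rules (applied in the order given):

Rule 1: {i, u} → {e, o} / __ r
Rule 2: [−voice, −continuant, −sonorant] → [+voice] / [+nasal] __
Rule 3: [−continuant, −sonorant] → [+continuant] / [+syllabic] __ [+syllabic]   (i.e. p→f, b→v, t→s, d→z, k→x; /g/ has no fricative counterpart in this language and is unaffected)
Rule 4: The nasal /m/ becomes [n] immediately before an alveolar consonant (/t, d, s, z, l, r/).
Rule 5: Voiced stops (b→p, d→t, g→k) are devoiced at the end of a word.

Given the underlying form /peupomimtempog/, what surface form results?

peufomindembok

Rule 1 (pre-rhotic lowering): no segment meets the environment; /peupomimtempog/ is unchanged.
Rule 2 (post-nasal voicing): /t/ is a voiceless stop immediately after the nasal /m/, so it voices to [d]. /p/ is a voiceless stop immediately after the nasal /m/, so it voices to [b]. /peupomimtempog/ → peupomimdembog.
Rule 3 (intervocalic spirantization): /p/ is a stop between vowels /u/ and /o/, so it spirantizes to the fricative [f]. /peupomimdembog/ → peufomimdembog.
Rule 4 (nasal place assimilation): /m/ precedes the alveolar consonant /d/, so it assimilates in place to [n]. /peufomimdembog/ → peufomindembog.
Rule 5 (final devoicing): /g/ is a voiced stop in word-final position, so it devoices to [k]. /peufomindembog/ → peufomindembok.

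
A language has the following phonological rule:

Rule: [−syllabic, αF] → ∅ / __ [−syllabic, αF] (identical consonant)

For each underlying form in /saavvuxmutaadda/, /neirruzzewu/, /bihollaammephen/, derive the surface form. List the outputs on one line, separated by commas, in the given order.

/saavvuxmutaadda/: /vv/ is a geminate; the first /v/ deletes. /dd/ is a geminate; the first /d/ deletes. → [saavuxmutaada].
/neirruzzewu/: /rr/ is a geminate; the first /r/ deletes. /zz/ is a geminate; the first /z/ deletes. → [neiruzewu].
/bihollaammephen/: /ll/ is a geminate; the first /l/ deletes. /mm/ is a geminate; the first /m/ deletes. → [biholaamephen].

saavuxmutaada, neiruzewu, biholaamephen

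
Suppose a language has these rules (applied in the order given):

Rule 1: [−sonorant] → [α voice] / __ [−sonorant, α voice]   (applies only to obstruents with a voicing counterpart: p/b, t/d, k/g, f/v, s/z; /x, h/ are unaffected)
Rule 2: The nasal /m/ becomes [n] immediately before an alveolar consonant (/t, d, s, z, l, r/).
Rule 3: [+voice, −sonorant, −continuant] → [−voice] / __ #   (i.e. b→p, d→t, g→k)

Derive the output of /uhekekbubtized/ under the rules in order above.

uhekegbuptizet

Rule 1 (regressive voicing assimilation): /k/ precedes the voiced obstruent /b/, so it voices to [g] by assimilation. /b/ precedes the voiceless obstruent /t/, so it devoices to [p] by assimilation. /uhekekbubtized/ → uhekegbuptized.
Rule 2 (nasal place assimilation): no segment meets the environment; /uhekegbuptized/ is unchanged.
Rule 3 (final devoicing): /d/ is a voiced stop in word-final position, so it devoices to [t]. /uhekegbuptized/ → uhekegbuptizet.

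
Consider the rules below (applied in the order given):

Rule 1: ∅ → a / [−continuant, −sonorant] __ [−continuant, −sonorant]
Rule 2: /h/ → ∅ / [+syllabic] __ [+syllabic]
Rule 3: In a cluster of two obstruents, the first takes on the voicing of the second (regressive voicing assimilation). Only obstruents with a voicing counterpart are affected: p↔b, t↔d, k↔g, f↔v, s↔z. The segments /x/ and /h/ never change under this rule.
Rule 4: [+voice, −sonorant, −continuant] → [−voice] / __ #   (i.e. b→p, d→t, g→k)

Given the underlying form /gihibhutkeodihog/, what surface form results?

Rule 1 (stop-cluster a-epenthesis): /t/ and /k/ form a stop–stop cluster, so [a] is inserted between them. /gihibhutkeodihog/ → gihibhutakeodihog.
Rule 2 (intervocalic h-deletion): /h/ occurs between vowels /i/ and /i/, so it deletes. /h/ occurs between vowels /i/ and /o/, so it deletes. /gihibhutakeodihog/ → giibhutakeodiog.
Rule 3 (regressive voicing assimilation): /b/ precedes the voiceless obstruent /h/, so it devoices to [p] by assimilation. /giibhutakeodiog/ → giiphutakeodiog.
Rule 4 (final devoicing): /g/ is a voiced stop in word-final position, so it devoices to [k]. /giiphutakeodiog/ → giiphutakeodiok.

giiphutakeodiok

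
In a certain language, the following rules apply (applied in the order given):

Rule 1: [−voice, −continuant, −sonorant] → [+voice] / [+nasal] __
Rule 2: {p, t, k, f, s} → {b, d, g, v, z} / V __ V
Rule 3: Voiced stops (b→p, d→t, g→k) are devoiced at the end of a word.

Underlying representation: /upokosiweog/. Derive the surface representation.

Rule 1 (post-nasal voicing): no segment meets the environment; /upokosiweog/ is unchanged.
Rule 2 (intervocalic voicing): /p/ is a voiceless obstruent between vowels /u/ and /o/, so it voices to [b]. /k/ is a voiceless obstruent between vowels /o/ and /o/, so it voices to [g]. /s/ is a voiceless obstruent between vowels /o/ and /i/, so it voices to [z]. /upokosiweog/ → ubogoziweog.
Rule 3 (final devoicing): /g/ is a voiced stop in word-final position, so it devoices to [k]. /ubogoziweog/ → ubogoziweok.

ubogoziweok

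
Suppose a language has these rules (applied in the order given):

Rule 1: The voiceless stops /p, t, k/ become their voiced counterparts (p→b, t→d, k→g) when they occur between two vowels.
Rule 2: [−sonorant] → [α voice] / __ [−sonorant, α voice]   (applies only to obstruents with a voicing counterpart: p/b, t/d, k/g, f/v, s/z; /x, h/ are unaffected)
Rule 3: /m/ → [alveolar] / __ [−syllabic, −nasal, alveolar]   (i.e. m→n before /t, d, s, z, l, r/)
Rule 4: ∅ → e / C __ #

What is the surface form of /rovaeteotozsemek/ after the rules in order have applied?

Rule 1 (intervocalic voicing): /t/ is a voiceless stop between vowels /e/ and /e/, so it voices to [d]. /t/ is a voiceless stop between vowels /o/ and /o/, so it voices to [d]. /rovaeteotozsemek/ → rovaedeodozsemek.
Rule 2 (regressive voicing assimilation): /z/ precedes the voiceless obstruent /s/, so it devoices to [s] by assimilation. /rovaedeodozsemek/ → rovaedeodossemek.
Rule 3 (nasal place assimilation): no segment meets the environment; /rovaedeodossemek/ is unchanged.
Rule 4 (final e-epenthesis): the form ends in the consonant /k/, so [e] is inserted word-finally. /rovaedeodossemek/ → rovaedeodossemeke.

rovaedeodossemeke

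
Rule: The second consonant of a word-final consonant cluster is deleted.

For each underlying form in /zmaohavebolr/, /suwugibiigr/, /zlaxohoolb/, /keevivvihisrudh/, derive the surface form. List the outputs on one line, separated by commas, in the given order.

/zmaohavebolr/: /r/ is the second consonant of a word-final cluster /lr/, so it deletes. → [zmaohavebol].
/suwugibiigr/: /r/ is the second consonant of a word-final cluster /gr/, so it deletes. → [suwugibiig].
/zlaxohoolb/: /b/ is the second consonant of a word-final cluster /lb/, so it deletes. → [zlaxohool].
/keevivvihisrudh/: /h/ is the second consonant of a word-final cluster /dh/, so it deletes. → [keevivvihisrud].

zmaohavebol, suwugibiig, zlaxohool, keevivvihisrud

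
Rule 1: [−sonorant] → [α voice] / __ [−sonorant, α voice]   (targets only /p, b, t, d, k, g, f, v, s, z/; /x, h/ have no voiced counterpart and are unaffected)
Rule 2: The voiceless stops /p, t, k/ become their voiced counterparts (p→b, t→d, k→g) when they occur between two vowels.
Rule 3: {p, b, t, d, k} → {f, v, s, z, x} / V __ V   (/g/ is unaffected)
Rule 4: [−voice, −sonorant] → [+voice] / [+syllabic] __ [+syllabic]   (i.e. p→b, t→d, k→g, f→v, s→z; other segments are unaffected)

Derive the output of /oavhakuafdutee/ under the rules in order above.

oafhaguavduzee

Rule 1 (regressive voicing assimilation): /v/ precedes the voiceless obstruent /h/, so it devoices to [f] by assimilation. /f/ precedes the voiced obstruent /d/, so it voices to [v] by assimilation. /oavhakuafdutee/ → oafhakuavdutee.
Rule 2 (intervocalic voicing): /k/ is a voiceless stop between vowels /a/ and /u/, so it voices to [g]. /t/ is a voiceless stop between vowels /u/ and /e/, so it voices to [d]. /oafhakuavdutee/ → oafhaguavdudee.
Rule 3 (intervocalic spirantization): /d/ is a stop between vowels /u/ and /e/, so it spirantizes to the fricative [z]. /oafhaguavdudee/ → oafhaguavduzee.
Rule 4 (intervocalic voicing): no segment meets the environment; /oafhaguavduzee/ is unchanged.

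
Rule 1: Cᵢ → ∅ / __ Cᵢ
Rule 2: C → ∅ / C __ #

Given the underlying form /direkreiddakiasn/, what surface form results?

Rule 1 (degemination): /dd/ is a geminate; the first /d/ deletes. /direkreiddakiasn/ → direkreidakiasn.
Rule 2 (final cluster simplification): /n/ is the second consonant of a word-final cluster /sn/, so it deletes. /direkreidakiasn/ → direkreidakias.

direkreidakias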